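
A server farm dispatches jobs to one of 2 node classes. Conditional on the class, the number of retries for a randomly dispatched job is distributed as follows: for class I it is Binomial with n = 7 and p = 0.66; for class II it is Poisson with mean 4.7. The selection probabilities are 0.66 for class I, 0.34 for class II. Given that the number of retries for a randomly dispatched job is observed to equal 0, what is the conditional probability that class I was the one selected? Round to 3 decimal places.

Likelihoods P(X=0 | ·): I: 0.000525234; II: 0.00909528.
Posterior ∝ prior × likelihood. Numerator for I: 0.66·0.000525234 = 0.000346654.
Normalizing constant: 0.66·0.000525234 + 0.34·0.00909528 = 0.00343905.
P(I | observation) = 0.000346654 / 0.00343905 = 0.100799.

0.101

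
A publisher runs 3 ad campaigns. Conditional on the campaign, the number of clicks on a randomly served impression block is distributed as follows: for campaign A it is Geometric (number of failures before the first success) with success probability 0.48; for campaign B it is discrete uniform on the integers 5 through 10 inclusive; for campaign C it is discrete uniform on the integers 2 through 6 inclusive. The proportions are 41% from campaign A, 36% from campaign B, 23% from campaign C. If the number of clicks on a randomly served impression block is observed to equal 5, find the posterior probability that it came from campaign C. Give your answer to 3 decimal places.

0.405

Likelihoods P(X=5 | ·): A: 0.0182498; B: 0.166667; C: 0.2.
Posterior ∝ prior × likelihood. Numerator for C: 0.23·0.2 = 0.046.
Normalizing constant: 0.41·0.0182498 + 0.36·0.166667 + 0.23·0.2 = 0.113482.
P(C | observation) = 0.046 / 0.113482 = 0.405349.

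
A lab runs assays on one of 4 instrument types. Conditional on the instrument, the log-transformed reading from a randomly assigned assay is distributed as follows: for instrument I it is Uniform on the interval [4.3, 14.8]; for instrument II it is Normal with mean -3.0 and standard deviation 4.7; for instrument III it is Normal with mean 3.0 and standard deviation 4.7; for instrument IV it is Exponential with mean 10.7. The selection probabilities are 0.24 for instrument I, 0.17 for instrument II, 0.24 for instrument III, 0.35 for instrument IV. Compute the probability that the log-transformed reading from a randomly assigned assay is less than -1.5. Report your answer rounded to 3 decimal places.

Conditional on each instrument, P(X < -1.5): I: 0; II: 0.625193; III: 0.169171; IV: 0.
By total probability, P(X < -1.5) = 0.24·0 + 0.17·0.625193 + 0.24·0.169171 + 0.35·0 = 0.146884.

0.147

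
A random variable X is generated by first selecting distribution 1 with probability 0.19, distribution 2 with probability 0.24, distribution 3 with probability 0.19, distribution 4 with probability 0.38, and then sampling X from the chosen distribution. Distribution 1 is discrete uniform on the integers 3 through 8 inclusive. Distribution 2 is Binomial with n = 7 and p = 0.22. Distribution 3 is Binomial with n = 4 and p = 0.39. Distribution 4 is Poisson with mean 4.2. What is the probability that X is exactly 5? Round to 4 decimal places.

Conditional on each component, P(X = 5): 1: 0.166667; 2: 0.00658449; 3: 0; 4: 0.163316.
By total probability, P(X = 5) = 0.19·0.166667 + 0.24·0.00658449 + 0.19·0 + 0.38·0.163316 = 0.095307.

0.0953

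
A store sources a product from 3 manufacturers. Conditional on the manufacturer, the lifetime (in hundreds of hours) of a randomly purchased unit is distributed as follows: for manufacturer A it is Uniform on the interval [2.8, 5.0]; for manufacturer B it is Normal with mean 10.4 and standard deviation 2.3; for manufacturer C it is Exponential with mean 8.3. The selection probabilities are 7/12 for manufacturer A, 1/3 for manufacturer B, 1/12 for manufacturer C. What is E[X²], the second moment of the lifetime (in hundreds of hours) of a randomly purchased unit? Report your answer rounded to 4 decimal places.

58.4061

For each component E[X²] = Var + (mean)², giving A: 15.6133; B: 113.45; C: 137.78.
Overall E[X²] = 0.583333·15.6133 + 0.333333·113.45 + 0.0833333·137.78 = 58.4061.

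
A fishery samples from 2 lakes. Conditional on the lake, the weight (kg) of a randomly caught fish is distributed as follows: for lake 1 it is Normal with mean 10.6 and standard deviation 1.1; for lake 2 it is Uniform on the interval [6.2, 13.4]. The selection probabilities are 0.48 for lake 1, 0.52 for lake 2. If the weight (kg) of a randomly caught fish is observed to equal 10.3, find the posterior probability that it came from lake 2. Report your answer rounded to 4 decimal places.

Likelihoods f(10.3 | ·): 1: 0.349435; 2: 0.138889.
Posterior ∝ prior × likelihood. Numerator for 2: 0.52·0.138889 = 0.0722222.
Normalizing constant: 0.48·0.349435 + 0.52·0.138889 = 0.239951.
P(2 | observation) = 0.0722222 / 0.239951 = 0.300988.

0.3010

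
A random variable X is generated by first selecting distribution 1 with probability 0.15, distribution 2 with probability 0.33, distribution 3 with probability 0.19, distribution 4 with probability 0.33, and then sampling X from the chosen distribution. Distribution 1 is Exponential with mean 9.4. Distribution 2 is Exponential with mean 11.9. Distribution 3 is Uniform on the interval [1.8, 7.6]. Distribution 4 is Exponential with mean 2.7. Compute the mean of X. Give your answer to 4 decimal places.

Component means — 1: 9.4; 2: 11.9; 3: 4.7; 4: 2.7.
E[X] = 0.15·9.4 + 0.33·11.9 + 0.19·4.7 + 0.33·2.7 = 7.121.

7.1210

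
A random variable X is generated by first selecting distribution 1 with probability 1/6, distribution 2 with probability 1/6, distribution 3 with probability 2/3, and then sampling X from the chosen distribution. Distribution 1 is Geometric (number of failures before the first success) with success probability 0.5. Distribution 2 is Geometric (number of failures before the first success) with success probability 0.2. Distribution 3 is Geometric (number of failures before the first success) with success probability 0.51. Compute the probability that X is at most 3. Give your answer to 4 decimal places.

Conditional on each component, P(X ≤ 3): 1: 0.9375; 2: 0.5904; 3: 0.942352.
By total probability, P(X ≤ 3) = 0.166667·0.9375 + 0.166667·0.5904 + 0.666667·0.942352 = 0.882885.

0.8829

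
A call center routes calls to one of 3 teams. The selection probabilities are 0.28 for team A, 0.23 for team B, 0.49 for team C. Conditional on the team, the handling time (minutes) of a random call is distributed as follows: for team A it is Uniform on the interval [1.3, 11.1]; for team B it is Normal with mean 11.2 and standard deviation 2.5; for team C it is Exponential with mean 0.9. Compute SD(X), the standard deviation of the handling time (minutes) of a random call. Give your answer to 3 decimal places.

Per component, A: μ=6.2, E[X²]=46.4433; B: μ=11.2, E[X²]=131.69; C: μ=0.9, E[X²]=1.62.
E[X] = 0.28·6.2 + 0.23·11.2 + 0.49·0.9 = 4.753.
E[X²] = 0.28·46.4433 + 0.23·131.69 + 0.49·1.62 = 44.0866.
Var(X) = E[X²] − (E[X])² = 44.0866 − 22.591 = 21.4956.
SD(X) = √21.4956 = 4.63634.

4.636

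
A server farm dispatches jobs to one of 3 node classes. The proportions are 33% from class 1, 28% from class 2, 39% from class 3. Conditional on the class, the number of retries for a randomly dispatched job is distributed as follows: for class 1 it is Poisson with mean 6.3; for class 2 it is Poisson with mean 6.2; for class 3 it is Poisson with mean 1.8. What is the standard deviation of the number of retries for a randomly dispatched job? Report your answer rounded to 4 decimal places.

Per component, 1: μ=6.3, E[X²]=45.99; 2: μ=6.2, E[X²]=44.64; 3: μ=1.8, E[X²]=5.04.
E[X] = 0.33·6.3 + 0.28·6.2 + 0.39·1.8 = 4.517.
E[X²] = 0.33·45.99 + 0.28·44.64 + 0.39·5.04 = 29.6415.
Var(X) = E[X²] − (E[X])² = 29.6415 − 20.4033 = 9.23821.
SD(X) = √9.23821 = 3.03944.

3.0394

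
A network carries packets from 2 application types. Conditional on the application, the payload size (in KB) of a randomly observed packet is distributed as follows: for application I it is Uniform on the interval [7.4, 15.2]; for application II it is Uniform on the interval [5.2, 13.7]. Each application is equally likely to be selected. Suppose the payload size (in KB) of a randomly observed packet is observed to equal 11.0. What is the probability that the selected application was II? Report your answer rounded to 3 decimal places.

0.479

Likelihoods f(11.0 | ·): I: 0.128205; II: 0.117647.
Posterior ∝ prior × likelihood. Numerator for II: 0.5·0.117647 = 0.0588235.
Normalizing constant: 0.5·0.128205 + 0.5·0.117647 = 0.122926.
P(II | observation) = 0.0588235 / 0.122926 = 0.478528.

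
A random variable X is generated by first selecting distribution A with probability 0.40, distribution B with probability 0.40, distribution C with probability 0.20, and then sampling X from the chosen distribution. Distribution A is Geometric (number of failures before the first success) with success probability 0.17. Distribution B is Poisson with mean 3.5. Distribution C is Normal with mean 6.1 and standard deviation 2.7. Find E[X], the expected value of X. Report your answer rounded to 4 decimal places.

4.5729

Component means — A: 4.88235; B: 3.5; C: 6.1.
E[X] = 0.4·4.88235 + 0.4·3.5 + 0.2·6.1 = 4.57294.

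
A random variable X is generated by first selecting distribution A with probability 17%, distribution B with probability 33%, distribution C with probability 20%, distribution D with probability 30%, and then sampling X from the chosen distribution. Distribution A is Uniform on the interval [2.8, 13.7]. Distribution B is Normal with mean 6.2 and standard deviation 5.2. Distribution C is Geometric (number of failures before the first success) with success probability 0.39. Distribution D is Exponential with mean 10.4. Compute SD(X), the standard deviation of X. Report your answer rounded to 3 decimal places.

7.328

Per component, A: μ=8.25, E[X²]=77.9633; B: μ=6.2, E[X²]=65.48; C: μ=1.5641, E[X²]=6.45694; D: μ=10.4, E[X²]=216.32.
E[X] = 0.17·8.25 + 0.33·6.2 + 0.2·1.5641 + 0.3·10.4 = 6.88132.
E[X²] = 0.17·77.9633 + 0.33·65.48 + 0.2·6.45694 + 0.3·216.32 = 101.05.
Var(X) = E[X²] − (E[X])² = 101.05 − 47.3526 = 53.697.
SD(X) = √53.697 = 7.32782.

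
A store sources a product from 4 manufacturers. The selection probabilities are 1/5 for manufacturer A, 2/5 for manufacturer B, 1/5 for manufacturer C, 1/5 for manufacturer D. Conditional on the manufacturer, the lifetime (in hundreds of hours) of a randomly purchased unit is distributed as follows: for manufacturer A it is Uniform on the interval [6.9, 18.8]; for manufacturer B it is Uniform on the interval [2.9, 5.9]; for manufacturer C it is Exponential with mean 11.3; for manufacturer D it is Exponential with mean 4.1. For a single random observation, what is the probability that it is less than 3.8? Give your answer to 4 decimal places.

Conditional on each manufacturer, P(X < 3.8): A: 0; B: 0.3; C: 0.285579; D: 0.604193.
By total probability, P(X < 3.8) = 0.2·0 + 0.4·0.3 + 0.2·0.285579 + 0.2·0.604193 = 0.297955.

0.2980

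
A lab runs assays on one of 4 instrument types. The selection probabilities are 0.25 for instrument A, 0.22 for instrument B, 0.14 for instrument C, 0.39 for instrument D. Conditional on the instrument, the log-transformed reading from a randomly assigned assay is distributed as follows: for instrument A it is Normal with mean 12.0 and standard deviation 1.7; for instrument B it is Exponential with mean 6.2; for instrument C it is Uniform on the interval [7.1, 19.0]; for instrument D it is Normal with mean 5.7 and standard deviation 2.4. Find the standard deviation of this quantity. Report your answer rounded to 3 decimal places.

Per component, A: μ=12, E[X²]=146.89; B: μ=6.2, E[X²]=76.88; C: μ=13.05, E[X²]=182.103; D: μ=5.7, E[X²]=38.25.
E[X] = 0.25·12 + 0.22·6.2 + 0.14·13.05 + 0.39·5.7 = 8.414.
E[X²] = 0.25·146.89 + 0.22·76.88 + 0.14·182.103 + 0.39·38.25 = 94.0481.
Var(X) = E[X²] − (E[X])² = 94.0481 − 70.7954 = 23.2527.
SD(X) = √23.2527 = 4.8221.

4.822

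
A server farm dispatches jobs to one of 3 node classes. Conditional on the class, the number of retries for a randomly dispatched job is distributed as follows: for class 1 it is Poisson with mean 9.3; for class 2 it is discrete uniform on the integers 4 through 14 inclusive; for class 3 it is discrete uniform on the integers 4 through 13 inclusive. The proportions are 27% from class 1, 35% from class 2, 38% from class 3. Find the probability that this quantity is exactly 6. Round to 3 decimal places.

Conditional on each class, P(X = 6): 1: 0.0821536; 2: 0.0909091; 3: 0.1.
By total probability, P(X = 6) = 0.27·0.0821536 + 0.35·0.0909091 + 0.38·0.1 = 0.0919996.

0.092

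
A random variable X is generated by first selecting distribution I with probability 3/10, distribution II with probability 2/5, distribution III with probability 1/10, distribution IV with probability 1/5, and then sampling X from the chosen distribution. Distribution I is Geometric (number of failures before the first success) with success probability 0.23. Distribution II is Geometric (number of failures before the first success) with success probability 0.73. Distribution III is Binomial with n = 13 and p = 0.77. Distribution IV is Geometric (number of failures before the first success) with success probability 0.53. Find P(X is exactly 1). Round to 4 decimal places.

Conditional on each component, P(X = 1): I: 0.1771; II: 0.1971; III: 2.19365e-07; IV: 0.2491.
By total probability, P(X = 1) = 0.3·0.1771 + 0.4·0.1971 + 0.1·2.19365e-07 + 0.2·0.2491 = 0.18179.

0.1818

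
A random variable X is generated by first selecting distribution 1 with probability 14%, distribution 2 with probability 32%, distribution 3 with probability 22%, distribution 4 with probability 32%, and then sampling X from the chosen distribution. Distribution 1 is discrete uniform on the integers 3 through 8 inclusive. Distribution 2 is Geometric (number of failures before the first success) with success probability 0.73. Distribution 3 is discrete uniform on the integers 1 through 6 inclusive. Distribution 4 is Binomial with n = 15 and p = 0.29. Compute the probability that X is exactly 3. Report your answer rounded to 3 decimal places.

0.123

Conditional on each component, P(X = 3): 1: 0.166667; 2: 0.0143686; 3: 0.166667; 4: 0.182098.
By total probability, P(X = 3) = 0.14·0.166667 + 0.32·0.0143686 + 0.22·0.166667 + 0.32·0.182098 = 0.122869.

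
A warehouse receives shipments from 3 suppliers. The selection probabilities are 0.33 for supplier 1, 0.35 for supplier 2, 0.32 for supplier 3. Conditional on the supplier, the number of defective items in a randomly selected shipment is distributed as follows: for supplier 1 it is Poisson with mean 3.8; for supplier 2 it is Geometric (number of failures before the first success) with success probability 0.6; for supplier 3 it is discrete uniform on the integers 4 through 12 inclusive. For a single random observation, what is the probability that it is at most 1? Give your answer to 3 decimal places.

0.329

Conditional on each supplier, P(X ≤ 1): 1: 0.10738; 2: 0.84; 3: 0.
By total probability, P(X ≤ 1) = 0.33·0.10738 + 0.35·0.84 + 0.32·0 = 0.329435.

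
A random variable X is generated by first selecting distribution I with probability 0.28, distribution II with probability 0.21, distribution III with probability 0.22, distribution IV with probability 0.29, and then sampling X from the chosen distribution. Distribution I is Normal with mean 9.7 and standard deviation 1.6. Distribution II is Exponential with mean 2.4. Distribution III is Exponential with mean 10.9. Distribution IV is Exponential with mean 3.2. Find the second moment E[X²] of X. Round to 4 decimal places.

For each component E[X²] = Var + (mean)², giving I: 96.65; II: 11.52; III: 237.62; IV: 20.48.
Overall E[X²] = 0.28·96.65 + 0.21·11.52 + 0.22·237.62 + 0.29·20.48 = 87.6968.

87.6968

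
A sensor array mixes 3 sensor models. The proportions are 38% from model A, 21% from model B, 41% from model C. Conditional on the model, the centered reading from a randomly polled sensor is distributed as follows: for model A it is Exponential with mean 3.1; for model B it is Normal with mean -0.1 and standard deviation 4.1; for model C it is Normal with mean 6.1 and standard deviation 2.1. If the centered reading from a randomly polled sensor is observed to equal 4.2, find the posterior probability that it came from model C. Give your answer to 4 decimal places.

Likelihoods f(4.2 | ·): A: 0.0832222; B: 0.0561406; C: 0.126164.
Posterior ∝ prior × likelihood. Numerator for C: 0.41·0.126164 = 0.0517272.
Normalizing constant: 0.38·0.0832222 + 0.21·0.0561406 + 0.41·0.126164 = 0.0951412.
P(C | observation) = 0.0517272 / 0.0951412 = 0.543689.

0.5437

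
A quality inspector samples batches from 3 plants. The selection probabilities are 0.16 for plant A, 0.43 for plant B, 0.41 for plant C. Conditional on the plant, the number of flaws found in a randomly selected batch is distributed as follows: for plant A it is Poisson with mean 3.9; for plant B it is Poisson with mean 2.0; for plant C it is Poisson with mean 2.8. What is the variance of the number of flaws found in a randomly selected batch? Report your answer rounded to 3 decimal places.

3.073

Per component, A: μ=3.9, E[X²]=19.11; B: μ=2, E[X²]=6; C: μ=2.8, E[X²]=10.64.
E[X] = 0.16·3.9 + 0.43·2 + 0.41·2.8 = 2.632.
E[X²] = 0.16·19.11 + 0.43·6 + 0.41·10.64 = 10.
Var(X) = E[X²] − (E[X])² = 10 − 6.92742 = 3.07258.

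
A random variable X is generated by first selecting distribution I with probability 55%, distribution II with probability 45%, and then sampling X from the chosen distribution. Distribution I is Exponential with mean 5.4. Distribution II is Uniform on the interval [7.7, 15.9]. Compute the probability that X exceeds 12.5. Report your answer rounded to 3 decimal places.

0.241

Conditional on each component, P(X > 12.5): I: 0.0987845; II: 0.414634.
By total probability, P(X > 12.5) = 0.55·0.0987845 + 0.45·0.414634 = 0.240917.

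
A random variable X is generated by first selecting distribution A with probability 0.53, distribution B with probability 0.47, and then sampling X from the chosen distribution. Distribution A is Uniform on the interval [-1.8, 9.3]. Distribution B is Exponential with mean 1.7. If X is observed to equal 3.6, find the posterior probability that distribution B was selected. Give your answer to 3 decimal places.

Likelihoods f(3.6 | ·): A: 0.0900901; B: 0.0707732.
Posterior ∝ prior × likelihood. Numerator for B: 0.47·0.0707732 = 0.0332634.
Normalizing constant: 0.53·0.0900901 + 0.47·0.0707732 = 0.0810111.
P(B | observation) = 0.0332634 / 0.0810111 = 0.410603.

0.411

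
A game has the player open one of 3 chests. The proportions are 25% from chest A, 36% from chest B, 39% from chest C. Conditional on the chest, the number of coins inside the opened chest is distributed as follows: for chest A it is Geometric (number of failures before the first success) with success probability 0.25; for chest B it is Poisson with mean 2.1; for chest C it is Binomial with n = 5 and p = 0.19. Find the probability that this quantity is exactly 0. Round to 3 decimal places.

Conditional on each chest, P(X = 0): A: 0.25; B: 0.122456; C: 0.348678.
By total probability, P(X = 0) = 0.25·0.25 + 0.36·0.122456 + 0.39·0.348678 = 0.242569.

0.243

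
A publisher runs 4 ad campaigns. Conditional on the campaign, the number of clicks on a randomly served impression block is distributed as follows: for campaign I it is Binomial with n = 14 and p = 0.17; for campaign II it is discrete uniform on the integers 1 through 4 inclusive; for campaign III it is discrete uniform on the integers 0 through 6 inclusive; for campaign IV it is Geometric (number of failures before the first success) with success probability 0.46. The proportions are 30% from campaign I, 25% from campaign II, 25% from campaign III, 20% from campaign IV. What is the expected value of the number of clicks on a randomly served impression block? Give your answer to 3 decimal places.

2.324

Component means — I: 2.38; II: 2.5; III: 3; IV: 1.17391.
E[X] = 0.3·2.38 + 0.25·2.5 + 0.25·3 + 0.2·1.17391 = 2.32378.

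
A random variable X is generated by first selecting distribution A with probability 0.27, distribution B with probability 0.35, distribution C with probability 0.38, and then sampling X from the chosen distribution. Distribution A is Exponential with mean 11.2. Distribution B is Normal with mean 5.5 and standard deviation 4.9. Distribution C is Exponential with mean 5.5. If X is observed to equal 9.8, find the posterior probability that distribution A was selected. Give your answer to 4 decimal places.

0.2447

Likelihoods f(9.8 | ·): A: 0.0372198; B: 0.0553975; C: 0.0306058.
Posterior ∝ prior × likelihood. Numerator for A: 0.27·0.0372198 = 0.0100494.
Normalizing constant: 0.27·0.0372198 + 0.35·0.0553975 + 0.38·0.0306058 = 0.0410687.
P(A | observation) = 0.0100494 / 0.0410687 = 0.244696.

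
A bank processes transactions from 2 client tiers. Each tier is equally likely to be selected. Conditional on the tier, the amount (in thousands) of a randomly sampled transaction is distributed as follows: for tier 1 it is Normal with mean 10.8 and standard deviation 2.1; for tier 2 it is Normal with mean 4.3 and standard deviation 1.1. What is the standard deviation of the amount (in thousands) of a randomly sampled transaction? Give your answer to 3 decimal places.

3.657

Per component, 1: μ=10.8, E[X²]=121.05; 2: μ=4.3, E[X²]=19.7.
E[X] = 0.5·10.8 + 0.5·4.3 = 7.55.
E[X²] = 0.5·121.05 + 0.5·19.7 = 70.375.
Var(X) = E[X²] − (E[X])² = 70.375 − 57.0025 = 13.3725.
SD(X) = √13.3725 = 3.65684.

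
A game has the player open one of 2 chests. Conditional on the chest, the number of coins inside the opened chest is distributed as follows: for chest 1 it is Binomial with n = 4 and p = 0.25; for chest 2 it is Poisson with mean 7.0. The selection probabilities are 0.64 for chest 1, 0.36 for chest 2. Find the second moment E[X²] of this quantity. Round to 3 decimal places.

21.280

For each component E[X²] = Var + (mean)², giving 1: 1.75; 2: 56.
Overall E[X²] = 0.64·1.75 + 0.36·56 = 21.28.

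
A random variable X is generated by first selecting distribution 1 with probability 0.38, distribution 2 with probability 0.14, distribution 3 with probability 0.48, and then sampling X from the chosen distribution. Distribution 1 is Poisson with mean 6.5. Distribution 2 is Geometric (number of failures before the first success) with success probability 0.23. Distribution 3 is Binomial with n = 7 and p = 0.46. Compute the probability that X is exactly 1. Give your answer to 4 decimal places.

Conditional on each component, P(X = 1): 1: 0.00977235; 2: 0.1771; 3: 0.0798396.
By total probability, P(X = 1) = 0.38·0.00977235 + 0.14·0.1771 + 0.48·0.0798396 = 0.0668305.

0.0668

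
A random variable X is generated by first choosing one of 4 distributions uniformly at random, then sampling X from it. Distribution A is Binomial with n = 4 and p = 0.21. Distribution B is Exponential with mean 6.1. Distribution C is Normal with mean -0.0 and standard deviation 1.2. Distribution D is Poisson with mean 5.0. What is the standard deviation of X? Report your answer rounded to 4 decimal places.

Per component, A: μ=0.84, E[X²]=1.3692; B: μ=6.1, E[X²]=74.42; C: μ=-0, E[X²]=1.44; D: μ=5, E[X²]=30.
E[X] = 0.25·0.84 + 0.25·6.1 + 0.25·-0 + 0.25·5 = 2.985.
E[X²] = 0.25·1.3692 + 0.25·74.42 + 0.25·1.44 + 0.25·30 = 26.8073.
Var(X) = E[X²] − (E[X])² = 26.8073 − 8.91022 = 17.8971.
SD(X) = √17.8971 = 4.23049.

4.2305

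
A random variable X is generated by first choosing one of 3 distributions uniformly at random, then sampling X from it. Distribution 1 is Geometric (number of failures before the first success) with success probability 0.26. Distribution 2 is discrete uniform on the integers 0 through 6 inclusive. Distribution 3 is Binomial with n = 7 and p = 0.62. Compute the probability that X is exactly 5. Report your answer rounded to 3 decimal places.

0.159

Conditional on each component, P(X = 5): 1: 0.0576942; 2: 0.142857; 3: 0.277808.
By total probability, P(X = 5) = 0.333333·0.0576942 + 0.333333·0.142857 + 0.333333·0.277808 = 0.159453.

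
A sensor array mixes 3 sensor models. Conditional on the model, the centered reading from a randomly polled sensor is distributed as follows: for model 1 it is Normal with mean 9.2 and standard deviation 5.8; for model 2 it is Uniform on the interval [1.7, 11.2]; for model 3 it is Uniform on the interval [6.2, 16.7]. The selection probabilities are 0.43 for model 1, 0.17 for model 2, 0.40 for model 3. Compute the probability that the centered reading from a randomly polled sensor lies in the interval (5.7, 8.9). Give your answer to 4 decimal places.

Conditional on each model, P(5.7 < X < 8.9): 1: 0.206269; 2: 0.336842; 3: 0.257143.
By total probability, P(5.7 < X < 8.9) = 0.43·0.206269 + 0.17·0.336842 + 0.4·0.257143 = 0.248816.

0.2488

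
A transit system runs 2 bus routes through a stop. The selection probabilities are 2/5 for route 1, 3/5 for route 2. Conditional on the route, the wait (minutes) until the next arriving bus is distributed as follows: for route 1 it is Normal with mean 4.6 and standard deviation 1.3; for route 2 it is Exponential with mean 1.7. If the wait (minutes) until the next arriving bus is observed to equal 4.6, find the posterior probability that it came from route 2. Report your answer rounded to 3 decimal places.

Likelihoods f(4.6 | ·): 1: 0.306879; 2: 0.0393008.
Posterior ∝ prior × likelihood. Numerator for 2: 0.6·0.0393008 = 0.0235805.
Normalizing constant: 0.4·0.306879 + 0.6·0.0393008 = 0.146332.
P(2 | observation) = 0.0235805 / 0.146332 = 0.161144.

0.161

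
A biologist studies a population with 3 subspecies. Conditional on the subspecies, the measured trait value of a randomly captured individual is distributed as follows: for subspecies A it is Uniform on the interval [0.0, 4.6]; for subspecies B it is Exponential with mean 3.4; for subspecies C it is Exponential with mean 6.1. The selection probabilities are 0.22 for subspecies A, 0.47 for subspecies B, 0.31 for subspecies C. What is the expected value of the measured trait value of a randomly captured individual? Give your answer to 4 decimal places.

3.9950

Component means — A: 2.3; B: 3.4; C: 6.1.
E[X] = 0.22·2.3 + 0.47·3.4 + 0.31·6.1 = 3.995.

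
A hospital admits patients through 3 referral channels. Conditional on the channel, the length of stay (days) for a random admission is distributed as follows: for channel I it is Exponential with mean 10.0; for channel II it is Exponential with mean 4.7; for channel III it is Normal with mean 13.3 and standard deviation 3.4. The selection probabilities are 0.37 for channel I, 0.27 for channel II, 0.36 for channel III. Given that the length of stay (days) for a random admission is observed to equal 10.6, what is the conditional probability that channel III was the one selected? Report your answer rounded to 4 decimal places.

0.6206

Likelihoods f(10.6 | ·): I: 0.0346456; II: 0.0223064; III: 0.0856038.
Posterior ∝ prior × likelihood. Numerator for III: 0.36·0.0856038 = 0.0308174.
Normalizing constant: 0.37·0.0346456 + 0.27·0.0223064 + 0.36·0.0856038 = 0.049659.
P(III | observation) = 0.0308174 / 0.049659 = 0.62058.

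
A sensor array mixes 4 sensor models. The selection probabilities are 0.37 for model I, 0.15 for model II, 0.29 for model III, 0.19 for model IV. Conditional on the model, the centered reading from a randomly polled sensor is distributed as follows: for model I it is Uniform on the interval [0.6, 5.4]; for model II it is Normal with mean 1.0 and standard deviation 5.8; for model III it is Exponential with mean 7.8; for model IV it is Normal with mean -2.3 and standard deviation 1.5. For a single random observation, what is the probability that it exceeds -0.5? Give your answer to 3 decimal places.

0.772

Conditional on each model, P(X > -0.5): I: 1; II: 0.602036; III: 1; IV: 0.11507.
By total probability, P(X > -0.5) = 0.37·1 + 0.15·0.602036 + 0.29·1 + 0.19·0.11507 = 0.772169.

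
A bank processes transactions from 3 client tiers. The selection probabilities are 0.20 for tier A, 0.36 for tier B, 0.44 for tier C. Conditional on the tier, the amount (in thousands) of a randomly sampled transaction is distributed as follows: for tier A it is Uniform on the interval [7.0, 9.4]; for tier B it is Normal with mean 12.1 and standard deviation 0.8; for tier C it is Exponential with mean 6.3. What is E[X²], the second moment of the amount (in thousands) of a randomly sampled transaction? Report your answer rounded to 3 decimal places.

101.409

For each component E[X²] = Var + (mean)², giving A: 67.72; B: 147.05; C: 79.38.
Overall E[X²] = 0.2·67.72 + 0.36·147.05 + 0.44·79.38 = 101.409.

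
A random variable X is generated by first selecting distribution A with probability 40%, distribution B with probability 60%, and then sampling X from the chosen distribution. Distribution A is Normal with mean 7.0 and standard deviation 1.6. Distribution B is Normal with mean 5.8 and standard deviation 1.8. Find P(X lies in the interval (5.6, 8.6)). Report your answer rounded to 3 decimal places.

0.551

Conditional on each component, P(5.6 < X < 8.6): A: 0.650558; B: 0.484329.
By total probability, P(5.6 < X < 8.6) = 0.4·0.650558 + 0.6·0.484329 = 0.550821.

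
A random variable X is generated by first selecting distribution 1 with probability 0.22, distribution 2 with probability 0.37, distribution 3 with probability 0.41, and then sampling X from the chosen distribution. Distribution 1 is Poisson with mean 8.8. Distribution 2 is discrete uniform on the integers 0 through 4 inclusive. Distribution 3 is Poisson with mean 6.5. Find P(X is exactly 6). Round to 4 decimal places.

0.0860

Conditional on each component, P(X = 6): 1: 0.0972237; 2: 0; 3: 0.157483.
By total probability, P(X = 6) = 0.22·0.0972237 + 0.37·0 + 0.41·0.157483 = 0.0859572.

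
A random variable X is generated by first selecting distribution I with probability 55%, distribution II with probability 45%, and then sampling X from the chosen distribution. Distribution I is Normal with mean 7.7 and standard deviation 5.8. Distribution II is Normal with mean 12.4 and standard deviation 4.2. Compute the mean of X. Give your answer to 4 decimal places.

9.8150

Component means — I: 7.7; II: 12.4.
E[X] = 0.55·7.7 + 0.45·12.4 = 9.815.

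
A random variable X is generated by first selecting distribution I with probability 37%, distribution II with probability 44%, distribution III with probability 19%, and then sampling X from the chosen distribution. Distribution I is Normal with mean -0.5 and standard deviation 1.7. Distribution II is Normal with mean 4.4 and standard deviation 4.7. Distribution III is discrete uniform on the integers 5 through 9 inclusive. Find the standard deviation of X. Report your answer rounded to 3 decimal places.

4.427

Per component, I: μ=-0.5, E[X²]=3.14; II: μ=4.4, E[X²]=41.45; III: μ=7, E[X²]=51.
E[X] = 0.37·-0.5 + 0.44·4.4 + 0.19·7 = 3.081.
E[X²] = 0.37·3.14 + 0.44·41.45 + 0.19·51 = 29.0898.
Var(X) = E[X²] − (E[X])² = 29.0898 − 9.49256 = 19.5972.
SD(X) = √19.5972 = 4.42688.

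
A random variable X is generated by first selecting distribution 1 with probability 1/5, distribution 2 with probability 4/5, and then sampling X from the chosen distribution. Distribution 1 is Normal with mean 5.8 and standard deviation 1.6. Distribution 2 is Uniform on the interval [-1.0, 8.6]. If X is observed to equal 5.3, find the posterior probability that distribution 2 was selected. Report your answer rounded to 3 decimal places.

Likelihoods f(5.3 | ·): 1: 0.237457; 2: 0.104167.
Posterior ∝ prior × likelihood. Numerator for 2: 0.8·0.104167 = 0.0833333.
Normalizing constant: 0.2·0.237457 + 0.8·0.104167 = 0.130825.
P(2 | observation) = 0.0833333 / 0.130825 = 0.636985.

0.637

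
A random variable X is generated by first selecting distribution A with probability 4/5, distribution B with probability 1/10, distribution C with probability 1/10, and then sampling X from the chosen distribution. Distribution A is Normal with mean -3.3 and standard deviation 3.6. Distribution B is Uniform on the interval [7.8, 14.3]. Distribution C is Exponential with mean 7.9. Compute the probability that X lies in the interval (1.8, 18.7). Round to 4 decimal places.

0.2329

Conditional on each component, P(1.8 < X < 18.7): A: 0.0782902; B: 1; C: 0.702492.
By total probability, P(1.8 < X < 18.7) = 0.8·0.0782902 + 0.1·1 + 0.1·0.702492 = 0.232881.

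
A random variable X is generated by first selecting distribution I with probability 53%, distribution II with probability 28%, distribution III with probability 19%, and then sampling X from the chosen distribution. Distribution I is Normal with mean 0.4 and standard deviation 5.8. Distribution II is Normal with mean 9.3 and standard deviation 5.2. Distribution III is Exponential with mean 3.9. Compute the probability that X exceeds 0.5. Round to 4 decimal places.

0.6958

Conditional on each component, P(X > 0.5): I: 0.493122; II: 0.954706; III: 0.879673.
By total probability, P(X > 0.5) = 0.53·0.493122 + 0.28·0.954706 + 0.19·0.879673 = 0.69581.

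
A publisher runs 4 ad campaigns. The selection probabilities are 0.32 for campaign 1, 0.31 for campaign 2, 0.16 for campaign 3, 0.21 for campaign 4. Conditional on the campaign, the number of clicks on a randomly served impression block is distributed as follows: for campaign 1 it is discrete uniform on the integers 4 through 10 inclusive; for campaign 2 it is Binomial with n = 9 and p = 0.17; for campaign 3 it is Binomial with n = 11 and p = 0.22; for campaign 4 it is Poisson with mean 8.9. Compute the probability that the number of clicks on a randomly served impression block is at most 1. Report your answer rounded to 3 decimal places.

Conditional on each campaign, P(X ≤ 1): 1: 0; 2: 0.531541; 3: 0.266745; 4: 0.00135025.
By total probability, P(X ≤ 1) = 0.32·0 + 0.31·0.531541 + 0.16·0.266745 + 0.21·0.00135025 = 0.20774.

0.208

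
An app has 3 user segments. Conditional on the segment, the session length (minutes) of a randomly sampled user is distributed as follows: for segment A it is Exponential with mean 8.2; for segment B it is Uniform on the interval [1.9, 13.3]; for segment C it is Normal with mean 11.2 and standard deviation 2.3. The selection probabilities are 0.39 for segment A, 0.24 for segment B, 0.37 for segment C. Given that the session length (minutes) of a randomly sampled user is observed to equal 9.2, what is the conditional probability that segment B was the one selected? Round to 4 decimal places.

Likelihoods f(9.2 | ·): A: 0.0397127; B: 0.0877193; C: 0.118847.
Posterior ∝ prior × likelihood. Numerator for B: 0.24·0.0877193 = 0.0210526.
Normalizing constant: 0.39·0.0397127 + 0.24·0.0877193 + 0.37·0.118847 = 0.0805139.
P(B | observation) = 0.0210526 / 0.0805139 = 0.261478.

0.2615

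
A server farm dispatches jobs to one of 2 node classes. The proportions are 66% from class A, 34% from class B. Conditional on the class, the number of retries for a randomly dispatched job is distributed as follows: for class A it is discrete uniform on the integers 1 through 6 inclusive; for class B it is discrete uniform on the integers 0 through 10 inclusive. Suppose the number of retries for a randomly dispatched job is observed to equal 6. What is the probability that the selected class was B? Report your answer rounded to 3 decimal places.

0.219

Likelihoods P(X=6 | ·): A: 0.166667; B: 0.0909091.
Posterior ∝ prior × likelihood. Numerator for B: 0.34·0.0909091 = 0.0309091.
Normalizing constant: 0.66·0.166667 + 0.34·0.0909091 = 0.140909.
P(B | observation) = 0.0309091 / 0.140909 = 0.219355.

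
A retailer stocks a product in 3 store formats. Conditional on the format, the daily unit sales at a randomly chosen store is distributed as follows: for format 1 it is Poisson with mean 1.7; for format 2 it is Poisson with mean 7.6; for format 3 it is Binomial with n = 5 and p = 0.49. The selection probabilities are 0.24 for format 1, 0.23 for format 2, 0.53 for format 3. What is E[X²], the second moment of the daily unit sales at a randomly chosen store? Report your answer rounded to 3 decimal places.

19.978

For each component E[X²] = Var + (mean)², giving 1: 4.59; 2: 65.36; 3: 7.252.
Overall E[X²] = 0.24·4.59 + 0.23·65.36 + 0.53·7.252 = 19.978.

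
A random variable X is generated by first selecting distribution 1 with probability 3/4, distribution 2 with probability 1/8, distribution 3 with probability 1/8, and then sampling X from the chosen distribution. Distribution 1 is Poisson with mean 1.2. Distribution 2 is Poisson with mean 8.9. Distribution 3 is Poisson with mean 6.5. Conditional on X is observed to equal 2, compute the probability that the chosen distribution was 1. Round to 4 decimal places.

Likelihoods P(X=2 | ·): 1: 0.21686; 2: 0.00540168; 3: 0.0317602.
Posterior ∝ prior × likelihood. Numerator for 1: 0.75·0.21686 = 0.162645.
Normalizing constant: 0.75·0.21686 + 0.125·0.00540168 + 0.125·0.0317602 = 0.16729.
P(1 | observation) = 0.162645 / 0.16729 = 0.972232.

0.9722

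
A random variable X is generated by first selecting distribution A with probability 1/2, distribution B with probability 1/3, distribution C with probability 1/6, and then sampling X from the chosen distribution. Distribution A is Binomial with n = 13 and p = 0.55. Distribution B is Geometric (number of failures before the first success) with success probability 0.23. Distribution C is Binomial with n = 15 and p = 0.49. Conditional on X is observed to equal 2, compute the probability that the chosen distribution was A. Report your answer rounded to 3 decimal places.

0.038

Likelihoods P(X=2 | ·): A: 0.00361541; B: 0.136367; C: 0.00398101.
Posterior ∝ prior × likelihood. Numerator for A: 0.5·0.00361541 = 0.00180771.
Normalizing constant: 0.5·0.00361541 + 0.333333·0.136367 + 0.166667·0.00398101 = 0.0479269.
P(A | observation) = 0.00180771 / 0.0479269 = 0.037718.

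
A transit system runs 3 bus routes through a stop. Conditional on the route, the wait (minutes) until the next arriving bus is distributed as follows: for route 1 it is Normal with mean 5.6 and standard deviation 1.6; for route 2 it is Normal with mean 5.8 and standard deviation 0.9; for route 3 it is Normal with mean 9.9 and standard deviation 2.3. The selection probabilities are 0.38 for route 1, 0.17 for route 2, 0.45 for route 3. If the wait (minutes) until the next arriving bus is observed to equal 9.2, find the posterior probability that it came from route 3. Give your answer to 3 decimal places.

Likelihoods f(9.2 | ·): 1: 0.0198373; 2: 0.000352881; 3: 0.165603.
Posterior ∝ prior × likelihood. Numerator for 3: 0.45·0.165603 = 0.0745214.
Normalizing constant: 0.38·0.0198373 + 0.17·0.000352881 + 0.45·0.165603 = 0.0821195.
P(3 | observation) = 0.0745214 / 0.0821195 = 0.907474.

0.907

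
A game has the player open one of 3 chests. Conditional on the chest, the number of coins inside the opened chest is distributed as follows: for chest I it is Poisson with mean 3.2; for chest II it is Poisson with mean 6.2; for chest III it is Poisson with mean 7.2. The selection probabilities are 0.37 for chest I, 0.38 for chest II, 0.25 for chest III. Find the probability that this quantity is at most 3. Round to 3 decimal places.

Conditional on each chest, P(X ≤ 3): I: 0.60252; II: 0.134229; III: 0.0719171.
By total probability, P(X ≤ 3) = 0.37·0.60252 + 0.38·0.134229 + 0.25·0.0719171 = 0.291919.

0.292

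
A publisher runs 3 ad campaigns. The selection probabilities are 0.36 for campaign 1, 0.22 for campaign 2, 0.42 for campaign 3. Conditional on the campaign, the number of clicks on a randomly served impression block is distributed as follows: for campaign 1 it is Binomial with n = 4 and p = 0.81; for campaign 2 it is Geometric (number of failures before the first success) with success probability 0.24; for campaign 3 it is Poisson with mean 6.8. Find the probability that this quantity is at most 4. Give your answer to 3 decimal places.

0.605

Conditional on each campaign, P(X ≤ 4): 1: 1; 2: 0.746447; 3: 0.192031.
By total probability, P(X ≤ 4) = 0.36·1 + 0.22·0.746447 + 0.42·0.192031 = 0.604871.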